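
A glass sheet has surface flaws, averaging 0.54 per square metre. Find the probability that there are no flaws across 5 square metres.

0.0672

Over the interval, μ = 0.54 × 5 = 2.7 (5 square metres).
P(N = 0) = e^(−μ) μ^0/0! = e^(−2.7) · 2.7^0/1 ≈ 0.0672.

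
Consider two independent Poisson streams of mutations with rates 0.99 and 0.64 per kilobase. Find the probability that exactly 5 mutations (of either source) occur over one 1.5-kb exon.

Independent Poisson processes superpose: combined rate λ = 0.99 + 0.64 = 1.63 per kilobase.
Over the interval, μ = 1.63 × 1.5 = 2.445 (a 1.5-kb exon = 1.5 kilobases).
P(N = 5) = e^(−2.445) · 2.445^5/5! ≈ 0.0631.

0.0631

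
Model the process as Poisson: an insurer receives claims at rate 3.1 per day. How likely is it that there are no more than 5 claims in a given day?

0.9057

With mean μ = 3.1 per day,
P(N ≤ 5) = Σ_{j=0}^{5} e^(−μ) μ^j/j! ≈ 0.9057.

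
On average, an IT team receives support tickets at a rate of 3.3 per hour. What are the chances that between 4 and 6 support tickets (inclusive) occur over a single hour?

With mean μ = 3.3 per hour,
P(4 ≤ N ≤ 6) = Σ_{j=4}^{6} e^(−3.3) · 3.3^j/j! ≈ 0.3687.

0.3687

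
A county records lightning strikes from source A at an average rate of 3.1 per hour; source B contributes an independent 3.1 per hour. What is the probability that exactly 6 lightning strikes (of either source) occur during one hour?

0.1601

Independent Poisson processes superpose: combined rate λ = 3.1 + 3.1 = 6.2 per hour.
So μ = 6.2.
P(N = 6) = e^(−6.2) · 6.2^6/6! ≈ 0.1601.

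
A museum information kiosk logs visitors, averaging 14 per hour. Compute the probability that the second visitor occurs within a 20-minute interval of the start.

Over the interval, μ = 14 × 1/3 ≈ 4.66667 (a 20-minute interval = 1/3 hours).
The second arrival falls in the interval iff at least 2 events occur there: P(S_2 ≤ t) = P(N ≥ 2) = 1 − P(N ≤ 1) ≈ 0.9467.

0.9467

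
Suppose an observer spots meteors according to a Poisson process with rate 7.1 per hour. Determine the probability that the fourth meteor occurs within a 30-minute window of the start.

Over the interval, μ = 7.1 × 0.5 = 3.55 (a 30-minute window = 0.5 hours).
The fourth arrival falls in the interval iff at least 4 events occur there: P(S_4 ≤ t) = P(N ≥ 4) = 1 − P(N ≤ 3) ≈ 0.4741.

0.4741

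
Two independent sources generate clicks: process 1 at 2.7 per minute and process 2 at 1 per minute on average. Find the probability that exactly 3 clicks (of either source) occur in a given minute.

Independent Poisson processes superpose: combined rate λ = 2.7 + 1 = 3.7 per minute.
So μ = 3.7.
P(N = 3) = e^(−3.7) · 3.7^3/3! ≈ 0.2087.

0.2087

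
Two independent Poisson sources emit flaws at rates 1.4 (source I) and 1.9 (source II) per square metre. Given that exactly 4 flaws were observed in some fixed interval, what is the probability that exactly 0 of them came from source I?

0.1099

Given the total, each event is independently from source I with probability p = λ_I/(λ_I+λ_II) = 1.4/3.3 ≈ 0.4242.
So K ~ Binomial(4, 1.4/3.3): P(K = 0) = C(4,0) · (1.4/3.3)^0 · (1.9/3.3)^4 ≈ 0.1099.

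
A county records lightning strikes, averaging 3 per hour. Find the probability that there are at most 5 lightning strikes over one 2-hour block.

0.4457

Over the interval, μ = 3 × 2 = 6 (a 2-hour block = 2 hours).
P(N ≤ 5) = Σ_{j=0}^{5} e^(−μ) μ^j/j! ≈ 0.4457.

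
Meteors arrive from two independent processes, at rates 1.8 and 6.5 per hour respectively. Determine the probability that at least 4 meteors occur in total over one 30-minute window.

0.5953

Independent Poisson processes superpose: combined rate λ = 1.8 + 6.5 = 8.3 per hour.
Over the interval, μ = 8.3 × 0.5 = 4.15 (a 30-minute window = 0.5 hours).
P(N ≥ 4) = 1 − P(N ≤ 3) ≈ 0.5953.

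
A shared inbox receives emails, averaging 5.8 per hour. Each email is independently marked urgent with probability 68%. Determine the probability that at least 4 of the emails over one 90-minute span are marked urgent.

0.8411

Thinning: the emails that are marked urgent themselves form a Poisson process with rate 0.68 × 5.8 = 3.944 per hour.
Over the interval, μ = 3.944 × 1.5 = 5.916 (a 90-minute span = 1.5 hours).
P(N ≥ 4) = 1 − P(N ≤ 3) ≈ 0.8411.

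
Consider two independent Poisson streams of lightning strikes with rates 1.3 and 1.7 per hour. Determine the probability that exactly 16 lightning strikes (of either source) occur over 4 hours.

0.0543

Independent Poisson processes superpose: combined rate λ = 1.3 + 1.7 = 3 per hour.
Over the interval, μ = 3 × 4 = 12 (4 hours).
P(N = 16) = e^(−12) · 12^16/16! ≈ 0.0543.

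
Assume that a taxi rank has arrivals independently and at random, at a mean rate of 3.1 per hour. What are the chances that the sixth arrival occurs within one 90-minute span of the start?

0.3229

Over the interval, μ = 3.1 × 1.5 = 4.65 (a 90-minute span = 1.5 hours).
The sixth arrival falls in the interval iff at least 6 events occur there: P(S_6 ≤ t) = P(N ≥ 6) = 1 − P(N ≤ 5) ≈ 0.3229.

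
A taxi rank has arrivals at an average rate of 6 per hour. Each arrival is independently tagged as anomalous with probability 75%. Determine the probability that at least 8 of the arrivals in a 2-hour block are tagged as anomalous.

0.6761

Thinning: the arrivals that are tagged as anomalous themselves form a Poisson process with rate 0.75 × 6 = 4.5 per hour.
Over the interval, μ = 4.5 × 2 = 9 (a 2-hour block = 2 hours).
P(N ≥ 8) = 1 − P(N ≤ 7) ≈ 0.6761.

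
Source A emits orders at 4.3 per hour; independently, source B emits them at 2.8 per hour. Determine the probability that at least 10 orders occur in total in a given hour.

0.1798

Independent Poisson processes superpose: combined rate λ = 4.3 + 2.8 = 7.1 per hour.
So μ = 7.1.
P(N ≥ 10) = 1 − P(N ≤ 9) ≈ 0.1798.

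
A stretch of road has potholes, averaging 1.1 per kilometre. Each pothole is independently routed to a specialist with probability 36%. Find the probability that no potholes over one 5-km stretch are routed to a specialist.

0.1381

Thinning: the potholes that are routed to a specialist themselves form a Poisson process with rate 0.36 × 1.1 = 0.396 per kilometre.
Over the interval, μ = 0.396 × 5 = 1.98 (a 5-km stretch = 5 kilometres).
P(N = 0) = e^(−1.98) · 1.98^0/0! ≈ 0.1381.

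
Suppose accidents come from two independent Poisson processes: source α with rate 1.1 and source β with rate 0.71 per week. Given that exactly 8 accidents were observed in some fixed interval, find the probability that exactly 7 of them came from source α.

0.0961

Given the total, each event is independently from source α with probability p = λ_α/(λ_α+λ_β) = 1.1/1.81 ≈ 0.6077.
So K ~ Binomial(8, 1.1/1.81): P(K = 7) = C(8,7) · (1.1/1.81)^7 · (0.71/1.81)^1 ≈ 0.0961.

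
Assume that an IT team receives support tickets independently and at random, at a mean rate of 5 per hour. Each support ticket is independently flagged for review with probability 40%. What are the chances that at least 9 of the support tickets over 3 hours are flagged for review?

0.1528

Thinning: the support tickets that are flagged for review themselves form a Poisson process with rate 0.4 × 5 = 2 per hour.
Over the interval, μ = 2 × 3 = 6 (3 hours).
P(N ≥ 9) = 1 − P(N ≤ 8) ≈ 0.1528.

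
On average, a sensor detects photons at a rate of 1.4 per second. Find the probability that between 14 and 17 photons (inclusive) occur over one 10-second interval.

0.3628

Over the interval, μ = 1.4 × 10 = 14 (a 10-second interval = 10 seconds).
P(14 ≤ N ≤ 17) = Σ_{j=14}^{17} e^(−14) · 14^j/j! ≈ 0.3628.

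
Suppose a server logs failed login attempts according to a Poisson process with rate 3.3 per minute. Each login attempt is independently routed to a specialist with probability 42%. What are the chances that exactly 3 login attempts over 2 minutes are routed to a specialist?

Thinning: the login attempts that are routed to a specialist themselves form a Poisson process with rate 0.42 × 3.3 = 1.386 per minute.
Over the interval, μ = 1.386 × 2 = 2.772 (2 minutes).
P(N = 3) = e^(−2.772) · 2.772^3/3! ≈ 0.2220.

0.2220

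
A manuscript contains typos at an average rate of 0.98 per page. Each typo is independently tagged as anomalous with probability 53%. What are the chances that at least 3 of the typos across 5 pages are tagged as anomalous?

0.4808

Thinning: the typos that are tagged as anomalous themselves form a Poisson process with rate 0.53 × 0.98 = 0.5194 per page.
Over the interval, μ = 0.5194 × 5 = 2.597 (5 pages).
P(N ≥ 3) = 1 − P(N ≤ 2) ≈ 0.4808.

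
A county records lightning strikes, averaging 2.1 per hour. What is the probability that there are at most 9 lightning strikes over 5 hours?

Over the interval, μ = 2.1 × 5 = 10.5 (5 hours).
P(N ≤ 9) = Σ_{j=0}^{9} e^(−μ) μ^j/j! ≈ 0.3971.

0.3971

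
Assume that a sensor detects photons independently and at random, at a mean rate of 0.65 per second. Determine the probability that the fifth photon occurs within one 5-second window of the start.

0.2283

Over the interval, μ = 0.65 × 5 = 3.25 (a 5-second window = 5 seconds).
The fifth arrival falls in the interval iff at least 5 events occur there: P(S_5 ≤ t) = P(N ≥ 5) = 1 − P(N ≤ 4) ≈ 0.2283.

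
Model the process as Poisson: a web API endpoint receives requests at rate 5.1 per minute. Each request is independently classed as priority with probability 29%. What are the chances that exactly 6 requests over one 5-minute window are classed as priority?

0.1395

Thinning: the requests that are classed as priority themselves form a Poisson process with rate 0.29 × 5.1 = 1.479 per minute.
Over the interval, μ = 1.479 × 5 = 7.395 (a 5-minute window = 5 minutes).
P(N = 6) = e^(−7.395) · 7.395^6/6! ≈ 0.1395.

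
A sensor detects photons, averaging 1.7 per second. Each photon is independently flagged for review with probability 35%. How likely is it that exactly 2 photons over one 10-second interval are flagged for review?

Thinning: the photons that are flagged for review themselves form a Poisson process with rate 0.35 × 1.7 = 0.595 per second.
Over the interval, μ = 0.595 × 10 = 5.95 (a 10-second interval = 10 seconds).
P(N = 2) = e^(−5.95) · 5.95^2/2! ≈ 0.0461.

0.0461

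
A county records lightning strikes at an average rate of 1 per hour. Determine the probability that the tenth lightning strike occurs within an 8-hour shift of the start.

0.2834

Over the interval, μ = 1 × 8 = 8 (an 8-hour shift = 8 hours).
The tenth arrival falls in the interval iff at least 10 events occur there: P(S_10 ≤ t) = P(N ≥ 10) = 1 − P(N ≤ 9) ≈ 0.2834.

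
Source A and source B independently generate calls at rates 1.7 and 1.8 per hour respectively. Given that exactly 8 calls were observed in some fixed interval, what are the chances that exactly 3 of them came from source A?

Given the total, each event is independently from source A with probability p = λ_A/(λ_A+λ_B) = 1.7/3.5 ≈ 0.4857.
So K ~ Binomial(8, 1.7/3.5): P(K = 3) = C(8,3) · (1.7/3.5)^3 · (1.8/3.5)^5 ≈ 0.2309.

0.2309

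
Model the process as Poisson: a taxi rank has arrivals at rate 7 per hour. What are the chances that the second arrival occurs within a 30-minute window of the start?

0.8641

Over the interval, μ = 7 × 0.5 = 3.5 (a 30-minute window = 0.5 hours).
The second arrival falls in the interval iff at least 2 events occur there: P(S_2 ≤ t) = P(N ≥ 2) = 1 − P(N ≤ 1) ≈ 0.8641.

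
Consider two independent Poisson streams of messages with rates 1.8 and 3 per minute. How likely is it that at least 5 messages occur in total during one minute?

Independent Poisson processes superpose: combined rate λ = 1.8 + 3 = 4.8 per minute.
So μ = 4.8.
P(N ≥ 5) = 1 − P(N ≤ 4) ≈ 0.5237.

0.5237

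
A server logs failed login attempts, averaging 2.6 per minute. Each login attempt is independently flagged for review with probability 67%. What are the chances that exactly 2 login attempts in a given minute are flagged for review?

Thinning: the login attempts that are flagged for review themselves form a Poisson process with rate 0.67 × 2.6 = 1.742 per minute.
So μ = 1.742.
P(N = 2) = e^(−1.742) · 1.742^2/2! ≈ 0.2658.

0.2658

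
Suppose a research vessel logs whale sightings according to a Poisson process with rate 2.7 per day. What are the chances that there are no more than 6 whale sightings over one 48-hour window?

Over the interval, μ = 2.7 × 2 = 5.4 (a 48-hour window = 2 days).
P(N ≤ 6) = Σ_{j=0}^{6} e^(−μ) μ^j/j! ≈ 0.7017.

0.7017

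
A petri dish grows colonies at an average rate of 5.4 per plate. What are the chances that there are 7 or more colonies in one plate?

With mean μ = 5.4 per plate,
P(N ≥ 7) = 1 − P(N ≤ 6) = 1 − Σ_{j=0}^{6} e^(−μ) μ^j/j! ≈ 0.2983.

0.2983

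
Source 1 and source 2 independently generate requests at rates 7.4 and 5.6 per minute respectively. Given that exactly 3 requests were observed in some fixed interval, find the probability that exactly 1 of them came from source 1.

0.3169

Given the total, each event is independently from source 1 with probability p = λ_1/(λ_1+λ_2) = 7.4/13 ≈ 0.5692.
So K ~ Binomial(3, 7.4/13): P(K = 1) = C(3,1) · (7.4/13)^1 · (5.6/13)^2 ≈ 0.3169.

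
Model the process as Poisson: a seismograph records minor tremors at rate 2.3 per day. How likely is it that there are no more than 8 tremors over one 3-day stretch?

0.7420

Over the interval, μ = 2.3 × 3 = 6.9 (a 3-day stretch = 3 days).
P(N ≤ 8) = Σ_{j=0}^{8} e^(−μ) μ^j/j! ≈ 0.7420.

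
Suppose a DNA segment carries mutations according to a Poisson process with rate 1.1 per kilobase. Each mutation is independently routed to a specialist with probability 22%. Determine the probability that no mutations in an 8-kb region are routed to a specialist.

0.1443

Thinning: the mutations that are routed to a specialist themselves form a Poisson process with rate 0.22 × 1.1 = 0.242 per kilobase.
Over the interval, μ = 0.242 × 8 = 1.936 (an 8-kb region = 8 kilobases).
P(N = 0) = e^(−1.936) · 1.936^0/0! ≈ 0.1443.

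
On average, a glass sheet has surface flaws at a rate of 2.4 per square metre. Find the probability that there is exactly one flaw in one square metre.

0.2177

With mean μ = 2.4 per square metre,
P(N = 1) = e^(−μ) μ^1/1! = e^(−2.4) · 2.4^1/1 ≈ 0.2177.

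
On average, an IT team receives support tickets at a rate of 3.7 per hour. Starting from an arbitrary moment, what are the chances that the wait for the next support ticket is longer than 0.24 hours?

The wait for the next event is exponential with rate λ = 3.7 per hour.
P(T > 0.24) = e^(−λt) = e^(−3.7 × 0.24) = e^(−0.888) ≈ 0.4115.

0.4115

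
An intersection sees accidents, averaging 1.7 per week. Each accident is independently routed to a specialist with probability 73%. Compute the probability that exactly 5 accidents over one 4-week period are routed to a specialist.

0.1754

Thinning: the accidents that are routed to a specialist themselves form a Poisson process with rate 0.73 × 1.7 = 1.241 per week.
Over the interval, μ = 1.241 × 4 = 4.964 (a 4-week period = 4 weeks).
P(N = 5) = e^(−4.964) · 4.964^5/5! ≈ 0.1754.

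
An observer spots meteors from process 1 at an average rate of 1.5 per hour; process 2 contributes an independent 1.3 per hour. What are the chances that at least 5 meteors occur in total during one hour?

0.1523

Independent Poisson processes superpose: combined rate λ = 1.5 + 1.3 = 2.8 per hour.
So μ = 2.8.
P(N ≥ 5) = 1 − P(N ≤ 4) ≈ 0.1523.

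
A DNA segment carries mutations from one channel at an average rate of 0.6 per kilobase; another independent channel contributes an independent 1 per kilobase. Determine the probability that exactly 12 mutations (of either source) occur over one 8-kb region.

Independent Poisson processes superpose: combined rate λ = 0.6 + 1 = 1.6 per kilobase.
Over the interval, μ = 1.6 × 8 = 12.8 (an 8-kb region = 8 kilobases).
P(N = 12) = e^(−12.8) · 12.8^12/12! ≈ 0.1115.

0.1115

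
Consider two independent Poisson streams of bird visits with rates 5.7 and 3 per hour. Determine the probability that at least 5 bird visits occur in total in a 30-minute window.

Independent Poisson processes superpose: combined rate λ = 5.7 + 3 = 8.7 per hour.
Over the interval, μ = 8.7 × 0.5 = 4.35 (a 30-minute window = 0.5 hours).
P(N ≥ 5) = 1 − P(N ≤ 4) ≈ 0.4392.

0.4392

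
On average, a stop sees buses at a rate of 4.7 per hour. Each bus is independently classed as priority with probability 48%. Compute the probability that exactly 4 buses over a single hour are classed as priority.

Thinning: the buses that are classed as priority themselves form a Poisson process with rate 0.48 × 4.7 = 2.256 per hour.
So μ = 2.256.
P(N = 4) = e^(−2.256) · 2.256^4/4! ≈ 0.1131.

0.1131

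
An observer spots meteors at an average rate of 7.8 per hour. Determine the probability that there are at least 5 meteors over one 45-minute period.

Over the interval, μ = 7.8 × 0.75 = 5.85 (a 45-minute period = 0.75 hours).
P(N ≥ 5) = 1 − P(N ≤ 4) = 1 − Σ_{j=0}^{4} e^(−μ) μ^j/j! ≈ 0.6944.

0.6944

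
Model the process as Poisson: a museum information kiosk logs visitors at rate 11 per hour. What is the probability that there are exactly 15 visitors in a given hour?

With mean μ = 11 per hour,
P(N = 15) = e^(−μ) μ^15/15! = e^(−11) · 11^15/1307674368000 ≈ 0.0534.

0.0534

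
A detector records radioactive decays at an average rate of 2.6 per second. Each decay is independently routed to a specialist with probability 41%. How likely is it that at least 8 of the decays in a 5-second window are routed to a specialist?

0.1700

Thinning: the decays that are routed to a specialist themselves form a Poisson process with rate 0.41 × 2.6 = 1.066 per second.
Over the interval, μ = 1.066 × 5 = 5.33 (a 5-second window = 5 seconds).
P(N ≥ 8) = 1 − P(N ≤ 7) ≈ 0.1700.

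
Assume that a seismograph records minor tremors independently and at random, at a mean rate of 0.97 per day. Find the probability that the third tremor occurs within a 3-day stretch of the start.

Over the interval, μ = 0.97 × 3 = 2.91 (a 3-day stretch = 3 days).
The third arrival falls in the interval iff at least 3 events occur there: P(S_3 ≤ t) = P(N ≥ 3) = 1 − P(N ≤ 2) ≈ 0.5563.

0.5563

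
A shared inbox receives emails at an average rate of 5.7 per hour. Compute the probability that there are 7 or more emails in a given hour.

With mean μ = 5.7 per hour,
P(N ≥ 7) = 1 − P(N ≤ 6) = 1 − Σ_{j=0}^{6} e^(−μ) μ^j/j! ≈ 0.3456.

0.3456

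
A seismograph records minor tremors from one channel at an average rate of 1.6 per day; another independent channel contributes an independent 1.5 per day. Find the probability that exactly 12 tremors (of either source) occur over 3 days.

0.0799

Independent Poisson processes superpose: combined rate λ = 1.6 + 1.5 = 3.1 per day.
Over the interval, μ = 3.1 × 3 = 9.3 (3 days).
P(N = 12) = e^(−9.3) · 9.3^12/12! ≈ 0.0799.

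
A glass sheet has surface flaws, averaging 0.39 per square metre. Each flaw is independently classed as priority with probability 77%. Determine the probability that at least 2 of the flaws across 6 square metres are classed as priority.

0.5377

Thinning: the flaws that are classed as priority themselves form a Poisson process with rate 0.77 × 0.39 = 0.3003 per square metre.
Over the interval, μ = 0.3003 × 6 = 1.8018 (6 square metres).
P(N ≥ 2) = 1 − P(N ≤ 1) ≈ 0.5377.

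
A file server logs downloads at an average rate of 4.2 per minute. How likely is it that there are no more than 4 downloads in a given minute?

0.5898

With mean μ = 4.2 per minute,
P(N ≤ 4) = Σ_{j=0}^{4} e^(−μ) μ^j/j! ≈ 0.5898.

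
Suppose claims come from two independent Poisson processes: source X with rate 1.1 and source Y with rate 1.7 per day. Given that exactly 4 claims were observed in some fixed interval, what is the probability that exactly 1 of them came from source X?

0.3517

Given the total, each event is independently from source X with probability p = λ_X/(λ_X+λ_Y) = 1.1/2.8 ≈ 0.3929.
So K ~ Binomial(4, 1.1/2.8): P(K = 1) = C(4,1) · (1.1/2.8)^1 · (1.7/2.8)^3 ≈ 0.3517.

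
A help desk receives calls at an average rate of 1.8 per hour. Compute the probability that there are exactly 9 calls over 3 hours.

Over the interval, μ = 1.8 × 3 = 5.4 (3 hours).
P(N = 9) = e^(−μ) μ^9/9! = e^(−5.4) · 5.4^9/362880 ≈ 0.0486.

0.0486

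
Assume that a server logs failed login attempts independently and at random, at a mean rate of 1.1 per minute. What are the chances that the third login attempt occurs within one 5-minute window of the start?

Over the interval, μ = 1.1 × 5 = 5.5 (a 5-minute window = 5 minutes).
The third arrival falls in the interval iff at least 3 events occur there: P(S_3 ≤ t) = P(N ≥ 3) = 1 − P(N ≤ 2) ≈ 0.9116.

0.9116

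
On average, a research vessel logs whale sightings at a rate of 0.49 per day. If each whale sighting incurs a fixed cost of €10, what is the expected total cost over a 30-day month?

E[N] = 0.49 × 30 = 14.7 (a 30-day month = 30 days); E[cost] = 14.7 × €10 = €147.

€147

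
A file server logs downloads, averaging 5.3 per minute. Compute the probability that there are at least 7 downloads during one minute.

0.2829

With mean μ = 5.3 per minute,
P(N ≥ 7) = 1 − P(N ≤ 6) = 1 − Σ_{j=0}^{6} e^(−μ) μ^j/j! ≈ 0.2829.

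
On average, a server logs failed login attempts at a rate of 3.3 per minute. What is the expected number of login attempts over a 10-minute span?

33

E[N] = λt = 3.3 × 10 = 33 (a 10-minute span = 10 minutes).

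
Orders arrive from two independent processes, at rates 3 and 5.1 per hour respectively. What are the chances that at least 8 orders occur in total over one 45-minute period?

Independent Poisson processes superpose: combined rate λ = 3 + 5.1 = 8.1 per hour.
Over the interval, μ = 8.1 × 0.75 = 6.075 (a 45-minute period = 0.75 hours).
P(N ≥ 8) = 1 − P(N ≤ 7) ≈ 0.2664.

0.2664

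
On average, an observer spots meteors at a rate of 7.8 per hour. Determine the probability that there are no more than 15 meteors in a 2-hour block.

Over the interval, μ = 7.8 × 2 = 15.6 (a 2-hour block = 2 hours).
P(N ≤ 15) = Σ_{j=0}^{15} e^(−μ) μ^j/j! ≈ 0.5069.

0.5069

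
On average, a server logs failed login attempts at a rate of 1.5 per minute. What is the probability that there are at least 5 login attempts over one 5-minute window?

Over the interval, μ = 1.5 × 5 = 7.5 (a 5-minute window = 5 minutes).
P(N ≥ 5) = 1 − P(N ≤ 4) = 1 − Σ_{j=0}^{4} e^(−μ) μ^j/j! ≈ 0.8679.

0.8679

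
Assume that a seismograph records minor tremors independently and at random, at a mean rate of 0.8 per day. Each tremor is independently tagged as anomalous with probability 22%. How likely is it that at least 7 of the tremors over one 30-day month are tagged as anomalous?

0.2798

Thinning: the tremors that are tagged as anomalous themselves form a Poisson process with rate 0.22 × 0.8 = 0.176 per day.
Over the interval, μ = 0.176 × 30 = 5.28 (a 30-day month = 30 days).
P(N ≥ 7) = 1 − P(N ≤ 6) ≈ 0.2798.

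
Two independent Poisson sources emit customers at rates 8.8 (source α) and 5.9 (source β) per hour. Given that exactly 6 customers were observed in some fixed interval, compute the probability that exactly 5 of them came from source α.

0.1851

Given the total, each event is independently from source α with probability p = λ_α/(λ_α+λ_β) = 8.8/14.7 ≈ 0.5986.
So K ~ Binomial(6, 8.8/14.7): P(K = 5) = C(6,5) · (8.8/14.7)^5 · (5.9/14.7)^1 ≈ 0.1851.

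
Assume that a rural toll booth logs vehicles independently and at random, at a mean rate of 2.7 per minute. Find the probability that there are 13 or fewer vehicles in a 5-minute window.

Over the interval, μ = 2.7 × 5 = 13.5 (a 5-minute window = 5 minutes).
P(N ≤ 13) = Σ_{j=0}^{13} e^(−μ) μ^j/j! ≈ 0.5182.

0.5182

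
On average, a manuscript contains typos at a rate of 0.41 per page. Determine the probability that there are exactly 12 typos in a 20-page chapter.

Over the interval, μ = 0.41 × 20 = 8.2 (a 20-page chapter = 20 pages).
P(N = 12) = e^(−μ) μ^12/12! = e^(−8.2) · 8.2^12/479001600 ≈ 0.0530.

0.0530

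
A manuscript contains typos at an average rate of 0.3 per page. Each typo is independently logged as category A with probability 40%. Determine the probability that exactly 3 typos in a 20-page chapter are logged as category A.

Thinning: the typos that are logged as category A themselves form a Poisson process with rate 0.4 × 0.3 = 0.12 per page.
Over the interval, μ = 0.12 × 20 = 2.4 (a 20-page chapter = 20 pages).
P(N = 3) = e^(−2.4) · 2.4^3/3! ≈ 0.2090.

0.2090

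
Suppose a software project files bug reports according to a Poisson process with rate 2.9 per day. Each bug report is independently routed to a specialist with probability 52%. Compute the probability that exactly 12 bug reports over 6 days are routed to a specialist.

0.0739

Thinning: the bug reports that are routed to a specialist themselves form a Poisson process with rate 0.52 × 2.9 = 1.508 per day.
Over the interval, μ = 1.508 × 6 = 9.048 (6 days).
P(N = 12) = e^(−9.048) · 9.048^12/12! ≈ 0.0739.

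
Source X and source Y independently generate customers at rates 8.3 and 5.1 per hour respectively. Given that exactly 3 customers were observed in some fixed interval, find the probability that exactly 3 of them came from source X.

0.2376

Given the total, each event is independently from source X with probability p = λ_X/(λ_X+λ_Y) = 8.3/13.4 ≈ 0.6194.
So K ~ Binomial(3, 8.3/13.4): P(K = 3) = C(3,3) · (8.3/13.4)^3 · (5.1/13.4)^0 ≈ 0.2376.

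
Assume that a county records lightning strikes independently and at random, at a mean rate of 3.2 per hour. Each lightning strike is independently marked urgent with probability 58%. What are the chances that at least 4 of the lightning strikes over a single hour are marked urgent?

0.1179

Thinning: the lightning strikes that are marked urgent themselves form a Poisson process with rate 0.58 × 3.2 = 1.856 per hour.
So μ = 1.856.
P(N ≥ 4) = 1 − P(N ≤ 3) ≈ 0.1179.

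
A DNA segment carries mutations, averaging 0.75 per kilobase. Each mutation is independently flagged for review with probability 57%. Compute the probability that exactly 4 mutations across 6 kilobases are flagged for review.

Thinning: the mutations that are flagged for review themselves form a Poisson process with rate 0.57 × 0.75 = 0.4275 per kilobase.
Over the interval, μ = 0.4275 × 6 = 2.565 (6 kilobases).
P(N = 4) = e^(−2.565) · 2.565^4/4! ≈ 0.1387.

0.1387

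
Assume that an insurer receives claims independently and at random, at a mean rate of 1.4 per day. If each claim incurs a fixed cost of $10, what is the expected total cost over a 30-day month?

E[N] = 1.4 × 30 = 42 (a 30-day month = 30 days); E[cost] = 42 × $10 = $420.

$420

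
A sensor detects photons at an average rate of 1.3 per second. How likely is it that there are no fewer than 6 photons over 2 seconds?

0.0490

Over the interval, μ = 1.3 × 2 = 2.6 (2 seconds).
P(N ≥ 6) = 1 − P(N ≤ 5) = 1 − Σ_{j=0}^{5} e^(−μ) μ^j/j! ≈ 0.0490.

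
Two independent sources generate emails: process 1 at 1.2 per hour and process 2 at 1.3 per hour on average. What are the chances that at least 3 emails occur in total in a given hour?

0.4562

Independent Poisson processes superpose: combined rate λ = 1.2 + 1.3 = 2.5 per hour.
So μ = 2.5.
P(N ≥ 3) = 1 − P(N ≤ 2) ≈ 0.4562.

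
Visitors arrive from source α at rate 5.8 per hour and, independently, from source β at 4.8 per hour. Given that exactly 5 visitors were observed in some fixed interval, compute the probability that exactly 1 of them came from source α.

Given the total, each event is independently from source α with probability p = λ_α/(λ_α+λ_β) = 5.8/10.6 ≈ 0.5472.
So K ~ Binomial(5, 5.8/10.6): P(K = 1) = C(5,1) · (5.8/10.6)^1 · (4.8/10.6)^4 ≈ 0.1150.

0.1150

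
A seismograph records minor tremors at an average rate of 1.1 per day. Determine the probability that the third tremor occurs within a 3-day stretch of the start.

Over the interval, μ = 1.1 × 3 = 3.3 (a 3-day stretch = 3 days).
The third arrival falls in the interval iff at least 3 events occur there: P(S_3 ≤ t) = P(N ≥ 3) = 1 − P(N ≤ 2) ≈ 0.6406.

0.6406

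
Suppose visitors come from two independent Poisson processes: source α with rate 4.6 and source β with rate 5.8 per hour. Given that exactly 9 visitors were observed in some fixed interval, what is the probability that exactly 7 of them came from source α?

Given the total, each event is independently from source α with probability p = λ_α/(λ_α+λ_β) = 4.6/10.4 ≈ 0.4423.
So K ~ Binomial(9, 4.6/10.4): P(K = 7) = C(9,7) · (4.6/10.4)^7 · (5.8/10.4)^2 ≈ 0.0371.

0.0371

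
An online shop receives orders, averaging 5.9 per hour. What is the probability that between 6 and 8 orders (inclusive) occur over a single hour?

0.3955

With mean μ = 5.9 per hour,
P(6 ≤ N ≤ 8) = Σ_{j=6}^{8} e^(−5.9) · 5.9^j/j! ≈ 0.3955.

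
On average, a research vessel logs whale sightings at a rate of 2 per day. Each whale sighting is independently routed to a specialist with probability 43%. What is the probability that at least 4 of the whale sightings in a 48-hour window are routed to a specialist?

0.0962

Thinning: the whale sightings that are routed to a specialist themselves form a Poisson process with rate 0.43 × 2 = 0.86 per day.
Over the interval, μ = 0.86 × 2 = 1.72 (a 48-hour window = 2 days).
P(N ≥ 4) = 1 − P(N ≤ 3) ≈ 0.0962.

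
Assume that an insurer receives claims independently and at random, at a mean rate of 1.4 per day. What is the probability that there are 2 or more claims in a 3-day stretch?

0.9220

Over the interval, μ = 1.4 × 3 = 4.2 (a 3-day stretch = 3 days).
P(N ≥ 2) = 1 − P(N ≤ 1) = 1 − Σ_{j=0}^{1} e^(−μ) μ^j/j! ≈ 0.9220.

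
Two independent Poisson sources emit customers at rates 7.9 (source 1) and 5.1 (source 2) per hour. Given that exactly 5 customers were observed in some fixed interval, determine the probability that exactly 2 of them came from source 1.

Given the total, each event is independently from source 1 with probability p = λ_1/(λ_1+λ_2) = 7.9/13 ≈ 0.6077.
So K ~ Binomial(5, 7.9/13): P(K = 2) = C(5,2) · (7.9/13)^2 · (5.1/13)^3 ≈ 0.2230.

0.2230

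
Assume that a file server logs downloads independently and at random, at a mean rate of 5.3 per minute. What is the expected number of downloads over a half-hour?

E[N] = λt = 5.3 × 30 = 159 (a half-hour = 30 minutes).

159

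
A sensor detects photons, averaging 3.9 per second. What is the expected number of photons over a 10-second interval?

39

E[N] = λt = 3.9 × 10 = 39 (a 10-second interval = 10 seconds).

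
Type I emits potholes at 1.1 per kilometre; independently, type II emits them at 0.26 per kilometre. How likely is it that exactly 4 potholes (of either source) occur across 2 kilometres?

0.1502

Independent Poisson processes superpose: combined rate λ = 1.1 + 0.26 = 1.36 per kilometre.
Over the interval, μ = 1.36 × 2 = 2.72 (2 kilometres).
P(N = 4) = e^(−2.72) · 2.72^4/4! ≈ 0.1502.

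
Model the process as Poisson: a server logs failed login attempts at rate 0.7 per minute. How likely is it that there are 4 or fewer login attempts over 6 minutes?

Over the interval, μ = 0.7 × 6 = 4.2 (6 minutes).
P(N ≤ 4) = Σ_{j=0}^{4} e^(−μ) μ^j/j! ≈ 0.5898.

0.5898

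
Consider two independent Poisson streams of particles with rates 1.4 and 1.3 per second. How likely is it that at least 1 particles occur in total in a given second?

Independent Poisson processes superpose: combined rate λ = 1.4 + 1.3 = 2.7 per second.
So μ = 2.7.
P(N ≥ 1) = 1 − P(N ≤ 0) ≈ 0.9328.

0.9328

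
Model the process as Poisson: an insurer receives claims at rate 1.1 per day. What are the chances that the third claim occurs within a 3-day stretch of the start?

0.6406

Over the interval, μ = 1.1 × 3 = 3.3 (a 3-day stretch = 3 days).
The third arrival falls in the interval iff at least 3 events occur there: P(S_3 ≤ t) = P(N ≥ 3) = 1 − P(N ≤ 2) ≈ 0.6406.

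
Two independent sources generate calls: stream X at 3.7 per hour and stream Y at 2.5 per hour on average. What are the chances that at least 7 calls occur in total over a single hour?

Independent Poisson processes superpose: combined rate λ = 3.7 + 2.5 = 6.2 per hour.
So μ = 6.2.
P(N ≥ 7) = 1 − P(N ≤ 6) ≈ 0.4258.

0.4258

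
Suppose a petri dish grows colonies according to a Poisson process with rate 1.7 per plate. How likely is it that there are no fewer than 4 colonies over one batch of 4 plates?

0.9072

Over the interval, μ = 1.7 × 4 = 6.8 (a batch of 4 plates = 4 plates).
P(N ≥ 4) = 1 − P(N ≤ 3) = 1 − Σ_{j=0}^{3} e^(−μ) μ^j/j! ≈ 0.9072.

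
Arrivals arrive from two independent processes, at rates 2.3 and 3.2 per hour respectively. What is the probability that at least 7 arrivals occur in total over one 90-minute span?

0.7162

Independent Poisson processes superpose: combined rate λ = 2.3 + 3.2 = 5.5 per hour.
Over the interval, μ = 5.5 × 1.5 = 8.25 (a 90-minute span = 1.5 hours).
P(N ≥ 7) = 1 − P(N ≤ 6) ≈ 0.7162.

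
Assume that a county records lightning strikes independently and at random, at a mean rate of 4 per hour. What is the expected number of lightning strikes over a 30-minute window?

E[N] = λt = 4 × 0.5 = 2 (a 30-minute window = 0.5 hours).

2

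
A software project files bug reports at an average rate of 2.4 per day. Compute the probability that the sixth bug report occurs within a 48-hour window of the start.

Over the interval, μ = 2.4 × 2 = 4.8 (a 48-hour window = 2 days).
The sixth arrival falls in the interval iff at least 6 events occur there: P(S_6 ≤ t) = P(N ≥ 6) = 1 − P(N ≤ 5) ≈ 0.3490.

0.3490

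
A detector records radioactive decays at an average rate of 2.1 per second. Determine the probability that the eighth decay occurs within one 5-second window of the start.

0.8215

Over the interval, μ = 2.1 × 5 = 10.5 (a 5-second window = 5 seconds).
The eighth arrival falls in the interval iff at least 8 events occur there: P(S_8 ≤ t) = P(N ≥ 8) = 1 − P(N ≤ 7) ≈ 0.8215.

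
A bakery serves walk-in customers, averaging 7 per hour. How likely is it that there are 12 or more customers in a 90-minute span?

0.3613

Over the interval, μ = 7 × 1.5 = 10.5 (a 90-minute span = 1.5 hours).
P(N ≥ 12) = 1 − P(N ≤ 11) = 1 − Σ_{j=0}^{11} e^(−μ) μ^j/j! ≈ 0.3613.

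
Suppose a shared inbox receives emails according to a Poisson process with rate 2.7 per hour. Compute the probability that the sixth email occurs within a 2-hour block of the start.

0.4539

Over the interval, μ = 2.7 × 2 = 5.4 (a 2-hour block = 2 hours).
The sixth arrival falls in the interval iff at least 6 events occur there: P(S_6 ≤ t) = P(N ≥ 6) = 1 − P(N ≤ 5) ≈ 0.4539.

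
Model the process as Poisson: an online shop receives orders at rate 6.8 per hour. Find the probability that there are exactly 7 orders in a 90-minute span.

0.0847

Over the interval, μ = 6.8 × 1.5 = 10.2 (a 90-minute span = 1.5 hours).
P(N = 7) = e^(−μ) μ^7/7! = e^(−10.2) · 10.2^7/5040 ≈ 0.0847.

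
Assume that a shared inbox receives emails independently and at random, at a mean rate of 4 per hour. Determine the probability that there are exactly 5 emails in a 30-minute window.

Over the interval, μ = 4 × 0.5 = 2 (a 30-minute window = 0.5 hours).
P(N = 5) = e^(−μ) μ^5/5! = e^(−2) · 2^5/120 ≈ 0.0361.

0.0361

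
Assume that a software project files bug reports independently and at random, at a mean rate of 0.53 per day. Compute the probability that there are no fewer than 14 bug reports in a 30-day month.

0.7173

Over the interval, μ = 0.53 × 30 = 15.9 (a 30-day month = 30 days).
P(N ≥ 14) = 1 − P(N ≤ 13) = 1 − Σ_{j=0}^{13} e^(−μ) μ^j/j! ≈ 0.7173.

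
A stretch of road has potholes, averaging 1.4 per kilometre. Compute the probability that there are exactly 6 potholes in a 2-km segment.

Over the interval, μ = 1.4 × 2 = 2.8 (a 2-km segment = 2 kilometres).
P(N = 6) = e^(−μ) μ^6/6! = e^(−2.8) · 2.8^6/720 ≈ 0.0407.

0.0407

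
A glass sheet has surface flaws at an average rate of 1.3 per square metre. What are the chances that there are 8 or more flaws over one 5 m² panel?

Over the interval, μ = 1.3 × 5 = 6.5 (a 5 m² panel = 5 square metres).
P(N ≥ 8) = 1 − P(N ≤ 7) = 1 − Σ_{j=0}^{7} e^(−μ) μ^j/j! ≈ 0.3272.

0.3272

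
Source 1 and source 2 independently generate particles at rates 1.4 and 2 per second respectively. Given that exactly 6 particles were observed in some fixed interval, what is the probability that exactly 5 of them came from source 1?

Given the total, each event is independently from source 1 with probability p = λ_1/(λ_1+λ_2) = 1.4/3.4 ≈ 0.4118.
So K ~ Binomial(6, 1.4/3.4): P(K = 5) = C(6,5) · (1.4/3.4)^5 · (2/3.4)^1 ≈ 0.0418.

0.0418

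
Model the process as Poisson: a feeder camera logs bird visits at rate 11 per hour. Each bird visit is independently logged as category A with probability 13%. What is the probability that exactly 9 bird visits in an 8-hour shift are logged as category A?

0.0995

Thinning: the bird visits that are logged as category A themselves form a Poisson process with rate 0.13 × 11 = 1.43 per hour.
Over the interval, μ = 1.43 × 8 = 11.44 (an 8-hour shift = 8 hours).
P(N = 9) = e^(−11.44) · 11.44^9/9! ≈ 0.0995.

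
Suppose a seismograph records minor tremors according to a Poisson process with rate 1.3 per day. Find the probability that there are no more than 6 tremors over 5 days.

Over the interval, μ = 1.3 × 5 = 6.5 (5 days).
P(N ≤ 6) = Σ_{j=0}^{6} e^(−μ) μ^j/j! ≈ 0.5265.

0.5265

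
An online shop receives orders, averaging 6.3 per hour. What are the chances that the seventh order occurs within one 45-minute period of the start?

Over the interval, μ = 6.3 × 0.75 = 4.725 (a 45-minute period = 0.75 hours).
The seventh arrival falls in the interval iff at least 7 events occur there: P(S_7 ≤ t) = P(N ≥ 7) = 1 − P(N ≤ 6) ≈ 0.1988.

0.1988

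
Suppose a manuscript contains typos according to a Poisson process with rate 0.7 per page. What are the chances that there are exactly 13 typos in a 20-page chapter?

0.1060

Over the interval, μ = 0.7 × 20 = 14 (a 20-page chapter = 20 pages).
P(N = 13) = e^(−μ) μ^13/13! = e^(−14) · 14^13/6227020800 ≈ 0.1060.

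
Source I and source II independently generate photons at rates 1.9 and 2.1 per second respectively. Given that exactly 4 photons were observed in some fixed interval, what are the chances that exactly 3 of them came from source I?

Given the total, each event is independently from source I with probability p = λ_I/(λ_I+λ_II) = 1.9/4 = 0.4750.
So K ~ Binomial(4, 1.9/4): P(K = 3) = C(4,3) · (1.9/4)^3 · (2.1/4)^1 ≈ 0.2251.

0.2251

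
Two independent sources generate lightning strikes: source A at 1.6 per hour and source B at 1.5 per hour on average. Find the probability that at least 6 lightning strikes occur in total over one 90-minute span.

Independent Poisson processes superpose: combined rate λ = 1.6 + 1.5 = 3.1 per hour.
Over the interval, μ = 3.1 × 1.5 = 4.65 (a 90-minute span = 1.5 hours).
P(N ≥ 6) = 1 − P(N ≤ 5) ≈ 0.3229.

0.3229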